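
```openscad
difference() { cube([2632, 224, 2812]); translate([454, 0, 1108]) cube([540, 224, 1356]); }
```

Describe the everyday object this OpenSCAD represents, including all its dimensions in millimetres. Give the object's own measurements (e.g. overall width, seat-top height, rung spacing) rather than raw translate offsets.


A wall 2632 mm long (x), 224 mm thick (y), 2812 mm tall, with a rectangular window opening cut through it. The opening is 540 mm wide and 1356 mm tall; its sill is at z = 1108 mm and its near (−x) edge is 454 mm from the wall's −x end. The opening passes through the full wall thickness.


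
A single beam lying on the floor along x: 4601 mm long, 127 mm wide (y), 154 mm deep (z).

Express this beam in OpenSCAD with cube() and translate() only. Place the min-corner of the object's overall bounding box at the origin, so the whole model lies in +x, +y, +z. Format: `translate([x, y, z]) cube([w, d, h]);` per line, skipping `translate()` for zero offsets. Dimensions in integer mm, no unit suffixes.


cube([4601, 127, 154]);


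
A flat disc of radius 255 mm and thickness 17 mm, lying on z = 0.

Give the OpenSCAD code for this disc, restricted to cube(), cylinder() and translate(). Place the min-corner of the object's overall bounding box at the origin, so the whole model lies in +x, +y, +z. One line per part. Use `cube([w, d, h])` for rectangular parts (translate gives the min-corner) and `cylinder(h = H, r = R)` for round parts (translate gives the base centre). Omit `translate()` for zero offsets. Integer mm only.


translate([255, 255, 0]) cylinder(h = 17, r = 255);


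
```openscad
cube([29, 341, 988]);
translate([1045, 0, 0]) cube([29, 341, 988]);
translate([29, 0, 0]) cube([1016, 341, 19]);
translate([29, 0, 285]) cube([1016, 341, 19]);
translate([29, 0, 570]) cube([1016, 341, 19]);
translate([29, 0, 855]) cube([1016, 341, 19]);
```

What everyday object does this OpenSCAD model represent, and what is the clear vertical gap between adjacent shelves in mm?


A bookshelf. The clear shelf gap is 266 mm.

Two tall side panels with 4 horizontal boards between them — a bookshelf. The first two shelf undersides are at z = 0 and z = 285; with shelf thickness 19, the clear gap is 285 − 0 − 19 = 266 mm.


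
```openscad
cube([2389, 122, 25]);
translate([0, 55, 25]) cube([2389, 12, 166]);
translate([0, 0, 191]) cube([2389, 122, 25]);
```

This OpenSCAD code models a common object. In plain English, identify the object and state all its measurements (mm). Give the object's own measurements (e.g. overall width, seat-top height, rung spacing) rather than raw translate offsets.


An I-beam lying along x, 2389 mm long. Overall section height 216 mm. Two flanges 122 mm wide (y) and 25 mm thick, one on the floor and one at the top; a web 12 mm thick runs between them, centred on the flange width.


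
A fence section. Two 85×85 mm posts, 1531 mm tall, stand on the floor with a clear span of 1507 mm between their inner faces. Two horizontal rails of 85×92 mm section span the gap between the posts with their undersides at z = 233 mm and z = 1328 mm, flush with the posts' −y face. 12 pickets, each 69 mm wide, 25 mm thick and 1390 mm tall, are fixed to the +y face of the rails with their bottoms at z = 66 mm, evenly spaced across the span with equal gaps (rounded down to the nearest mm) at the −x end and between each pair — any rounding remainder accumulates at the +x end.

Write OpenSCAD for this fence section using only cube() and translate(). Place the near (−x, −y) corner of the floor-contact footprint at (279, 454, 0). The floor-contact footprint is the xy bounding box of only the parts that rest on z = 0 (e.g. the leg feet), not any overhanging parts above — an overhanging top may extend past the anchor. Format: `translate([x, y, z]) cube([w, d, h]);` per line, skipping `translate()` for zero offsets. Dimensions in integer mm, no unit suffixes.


translate([279, 454, 0]) cube([85, 85, 1531]);
translate([1871, 454, 0]) cube([85, 85, 1531]);
translate([364, 454, 233]) cube([1507, 85, 92]);
translate([364, 454, 1328]) cube([1507, 85, 92]);
translate([416, 539, 66]) cube([69, 25, 1390]);
translate([537, 539, 66]) cube([69, 25, 1390]);
translate([658, 539, 66]) cube([69, 25, 1390]);
translate([779, 539, 66]) cube([69, 25, 1390]);
translate([900, 539, 66]) cube([69, 25, 1390]);
translate([1021, 539, 66]) cube([69, 25, 1390]);
translate([1142, 539, 66]) cube([69, 25, 1390]);
translate([1263, 539, 66]) cube([69, 25, 1390]);
translate([1384, 539, 66]) cube([69, 25, 1390]);
translate([1505, 539, 66]) cube([69, 25, 1390]);
translate([1626, 539, 66]) cube([69, 25, 1390]);
translate([1747, 539, 66]) cube([69, 25, 1390]);


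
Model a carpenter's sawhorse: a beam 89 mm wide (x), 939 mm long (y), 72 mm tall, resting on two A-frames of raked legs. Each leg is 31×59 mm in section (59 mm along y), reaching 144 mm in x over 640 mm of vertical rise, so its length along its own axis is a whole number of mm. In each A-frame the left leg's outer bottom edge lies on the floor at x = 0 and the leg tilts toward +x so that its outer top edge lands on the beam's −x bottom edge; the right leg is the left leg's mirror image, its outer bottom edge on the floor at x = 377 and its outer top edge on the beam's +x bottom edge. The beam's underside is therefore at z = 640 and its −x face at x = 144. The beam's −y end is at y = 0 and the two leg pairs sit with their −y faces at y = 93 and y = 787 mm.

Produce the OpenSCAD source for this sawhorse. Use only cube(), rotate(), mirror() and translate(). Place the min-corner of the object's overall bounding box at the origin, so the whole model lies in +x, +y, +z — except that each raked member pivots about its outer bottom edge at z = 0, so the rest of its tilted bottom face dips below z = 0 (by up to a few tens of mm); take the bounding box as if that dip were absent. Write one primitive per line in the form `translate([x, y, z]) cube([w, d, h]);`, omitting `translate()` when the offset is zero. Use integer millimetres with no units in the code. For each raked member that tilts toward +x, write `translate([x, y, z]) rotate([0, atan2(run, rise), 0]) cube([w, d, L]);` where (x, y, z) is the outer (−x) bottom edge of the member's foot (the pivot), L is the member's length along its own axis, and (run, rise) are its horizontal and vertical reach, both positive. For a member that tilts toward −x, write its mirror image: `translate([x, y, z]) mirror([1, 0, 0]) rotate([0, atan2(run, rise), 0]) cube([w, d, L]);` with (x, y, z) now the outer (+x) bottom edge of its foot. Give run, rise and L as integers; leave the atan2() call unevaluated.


translate([144, 0, 640]) cube([89, 939, 72]);
translate([0, 93, 0]) rotate([0, atan2(144, 640), 0]) cube([31, 59, 656]);
translate([377, 93, 0]) mirror([1, 0, 0]) rotate([0, atan2(144, 640), 0]) cube([31, 59, 656]);
translate([0, 787, 0]) rotate([0, atan2(144, 640), 0]) cube([31, 59, 656]);
translate([377, 787, 0]) mirror([1, 0, 0]) rotate([0, atan2(144, 640), 0]) cube([31, 59, 656]);


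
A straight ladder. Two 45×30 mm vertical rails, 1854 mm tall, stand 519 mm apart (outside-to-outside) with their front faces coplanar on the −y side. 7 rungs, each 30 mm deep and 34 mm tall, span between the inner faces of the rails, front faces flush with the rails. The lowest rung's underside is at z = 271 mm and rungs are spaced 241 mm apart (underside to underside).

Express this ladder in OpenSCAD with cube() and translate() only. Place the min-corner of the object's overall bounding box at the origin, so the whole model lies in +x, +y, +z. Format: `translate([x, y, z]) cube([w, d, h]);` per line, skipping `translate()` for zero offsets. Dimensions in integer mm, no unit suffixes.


cube([45, 30, 1854]);
translate([474, 0, 0]) cube([45, 30, 1854]);
translate([45, 0, 271]) cube([429, 30, 34]);
translate([45, 0, 512]) cube([429, 30, 34]);
translate([45, 0, 753]) cube([429, 30, 34]);
translate([45, 0, 994]) cube([429, 30, 34]);
translate([45, 0, 1235]) cube([429, 30, 34]);
translate([45, 0, 1476]) cube([429, 30, 34]);
translate([45, 0, 1717]) cube([429, 30, 34]);


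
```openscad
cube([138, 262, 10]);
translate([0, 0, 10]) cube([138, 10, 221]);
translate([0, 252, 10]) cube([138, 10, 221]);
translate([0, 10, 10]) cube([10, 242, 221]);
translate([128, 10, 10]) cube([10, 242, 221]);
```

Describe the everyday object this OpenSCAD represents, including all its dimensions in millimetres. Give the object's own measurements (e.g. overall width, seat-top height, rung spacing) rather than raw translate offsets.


An open-topped rectangular box: outside dimensions 138×262×231 mm, with a uniform wall and base thickness of 10 mm. The base is a full 138×262 slab on the floor; four walls sit on top of the base. The front and back walls (the −y and +y sides) span the full width; the two side walls fit between them.


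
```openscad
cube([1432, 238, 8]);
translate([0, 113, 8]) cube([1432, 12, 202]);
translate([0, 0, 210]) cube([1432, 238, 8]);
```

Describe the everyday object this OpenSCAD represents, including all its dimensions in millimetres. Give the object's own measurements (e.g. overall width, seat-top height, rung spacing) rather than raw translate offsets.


An I-beam lying along x, 1432 mm long. Overall section height 218 mm. Two flanges 238 mm wide (y) and 8 mm thick, one on the floor and one at the top; a web 12 mm thick runs between them, centred on the flange width.


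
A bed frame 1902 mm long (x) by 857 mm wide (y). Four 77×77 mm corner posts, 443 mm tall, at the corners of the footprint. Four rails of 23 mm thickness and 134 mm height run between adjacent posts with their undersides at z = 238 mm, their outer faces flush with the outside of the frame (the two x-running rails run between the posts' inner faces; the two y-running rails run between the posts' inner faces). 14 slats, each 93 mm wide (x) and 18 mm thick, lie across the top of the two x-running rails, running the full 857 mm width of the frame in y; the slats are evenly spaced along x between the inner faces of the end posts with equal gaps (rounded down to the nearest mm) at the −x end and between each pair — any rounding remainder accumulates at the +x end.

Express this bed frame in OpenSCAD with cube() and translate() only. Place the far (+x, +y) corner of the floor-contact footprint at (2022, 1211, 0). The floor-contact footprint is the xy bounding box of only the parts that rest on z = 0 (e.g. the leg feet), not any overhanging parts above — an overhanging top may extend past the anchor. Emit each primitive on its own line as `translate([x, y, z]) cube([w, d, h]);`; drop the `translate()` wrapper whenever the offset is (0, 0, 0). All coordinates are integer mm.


// slat z = rail_z + rail_h = 238 + 134 = 372
// slat gap = ⌊(1748 − 14·93) / 15⌋ = 29
translate([120, 354, 0]) cube([77, 77, 443]);
translate([120, 1134, 0]) cube([77, 77, 443]);
translate([1945, 354, 0]) cube([77, 77, 443]);
translate([1945, 1134, 0]) cube([77, 77, 443]);
translate([197, 354, 238]) cube([1748, 23, 134]);
translate([197, 1188, 238]) cube([1748, 23, 134]);
translate([120, 431, 238]) cube([23, 703, 134]);
translate([1999, 431, 238]) cube([23, 703, 134]);
translate([226, 354, 372]) cube([93, 857, 18]);
translate([348, 354, 372]) cube([93, 857, 18]);
translate([470, 354, 372]) cube([93, 857, 18]);
translate([592, 354, 372]) cube([93, 857, 18]);
translate([714, 354, 372]) cube([93, 857, 18]);
translate([836, 354, 372]) cube([93, 857, 18]);
translate([958, 354, 372]) cube([93, 857, 18]);
translate([1080, 354, 372]) cube([93, 857, 18]);
translate([1202, 354, 372]) cube([93, 857, 18]);
translate([1324, 354, 372]) cube([93, 857, 18]);
translate([1446, 354, 372]) cube([93, 857, 18]);
translate([1568, 354, 372]) cube([93, 857, 18]);
translate([1690, 354, 372]) cube([93, 857, 18]);
translate([1812, 354, 372]) cube([93, 857, 18]);


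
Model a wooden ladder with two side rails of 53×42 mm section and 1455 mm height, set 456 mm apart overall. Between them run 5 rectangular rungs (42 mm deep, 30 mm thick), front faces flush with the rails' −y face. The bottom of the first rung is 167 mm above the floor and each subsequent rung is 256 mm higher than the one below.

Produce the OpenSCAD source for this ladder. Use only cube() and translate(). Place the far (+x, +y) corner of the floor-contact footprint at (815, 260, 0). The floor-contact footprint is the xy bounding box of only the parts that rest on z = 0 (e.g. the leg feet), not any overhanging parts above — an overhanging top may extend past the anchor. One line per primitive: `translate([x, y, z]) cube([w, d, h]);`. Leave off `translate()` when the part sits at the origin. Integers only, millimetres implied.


translate([359, 218, 0]) cube([53, 42, 1455]);
translate([762, 218, 0]) cube([53, 42, 1455]);
translate([412, 218, 167]) cube([350, 42, 30]);
translate([412, 218, 423]) cube([350, 42, 30]);
translate([412, 218, 679]) cube([350, 42, 30]);
translate([412, 218, 935]) cube([350, 42, 30]);
translate([412, 218, 1191]) cube([350, 42, 30]);


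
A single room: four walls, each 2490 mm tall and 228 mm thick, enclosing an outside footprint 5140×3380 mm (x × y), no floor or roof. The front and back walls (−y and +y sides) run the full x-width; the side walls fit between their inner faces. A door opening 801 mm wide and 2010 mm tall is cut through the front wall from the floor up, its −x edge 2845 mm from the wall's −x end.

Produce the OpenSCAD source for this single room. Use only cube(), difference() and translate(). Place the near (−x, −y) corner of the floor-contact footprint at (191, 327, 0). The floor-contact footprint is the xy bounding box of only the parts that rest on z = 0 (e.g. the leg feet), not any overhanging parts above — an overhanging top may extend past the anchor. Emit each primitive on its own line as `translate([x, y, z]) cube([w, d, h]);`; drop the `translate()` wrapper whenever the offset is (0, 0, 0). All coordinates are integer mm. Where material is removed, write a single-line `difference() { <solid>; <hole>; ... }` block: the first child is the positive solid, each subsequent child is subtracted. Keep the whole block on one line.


difference() { translate([191, 327, 0]) cube([5140, 228, 2490]); translate([3036, 327, 0]) cube([801, 228, 2010]); }
translate([191, 3479, 0]) cube([5140, 228, 2490]);
translate([191, 555, 0]) cube([228, 2924, 2490]);
translate([5103, 555, 0]) cube([228, 2924, 2490]);


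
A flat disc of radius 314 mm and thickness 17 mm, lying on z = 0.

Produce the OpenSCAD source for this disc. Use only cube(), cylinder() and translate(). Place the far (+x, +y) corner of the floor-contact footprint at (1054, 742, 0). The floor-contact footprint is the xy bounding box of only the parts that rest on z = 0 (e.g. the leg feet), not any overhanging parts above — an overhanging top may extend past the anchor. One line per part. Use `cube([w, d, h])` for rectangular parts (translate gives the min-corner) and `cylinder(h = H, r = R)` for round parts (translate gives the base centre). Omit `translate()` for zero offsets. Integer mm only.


translate([740, 428, 0]) cylinder(h = 17, r = 314);


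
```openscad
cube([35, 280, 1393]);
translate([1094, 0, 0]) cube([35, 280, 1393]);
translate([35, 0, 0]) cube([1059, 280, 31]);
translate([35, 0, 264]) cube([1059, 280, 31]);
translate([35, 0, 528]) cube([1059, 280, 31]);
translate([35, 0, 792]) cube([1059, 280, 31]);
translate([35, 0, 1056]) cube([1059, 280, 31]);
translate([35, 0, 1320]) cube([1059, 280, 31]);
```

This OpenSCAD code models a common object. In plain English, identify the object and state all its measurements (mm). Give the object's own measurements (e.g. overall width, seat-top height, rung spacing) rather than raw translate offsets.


An open bookshelf. Two side panels, each 35 mm thick, 280 mm deep and 1393 mm tall, stand 1129 mm apart (outside-to-outside). Between them sit 6 shelves, each 31 mm thick and 280 mm deep, spanning the full gap between the sides. The bottom shelf rests on the floor (its underside at z = 0) and the clear gap between one shelf's top and the next shelf's underside is 233 mm.


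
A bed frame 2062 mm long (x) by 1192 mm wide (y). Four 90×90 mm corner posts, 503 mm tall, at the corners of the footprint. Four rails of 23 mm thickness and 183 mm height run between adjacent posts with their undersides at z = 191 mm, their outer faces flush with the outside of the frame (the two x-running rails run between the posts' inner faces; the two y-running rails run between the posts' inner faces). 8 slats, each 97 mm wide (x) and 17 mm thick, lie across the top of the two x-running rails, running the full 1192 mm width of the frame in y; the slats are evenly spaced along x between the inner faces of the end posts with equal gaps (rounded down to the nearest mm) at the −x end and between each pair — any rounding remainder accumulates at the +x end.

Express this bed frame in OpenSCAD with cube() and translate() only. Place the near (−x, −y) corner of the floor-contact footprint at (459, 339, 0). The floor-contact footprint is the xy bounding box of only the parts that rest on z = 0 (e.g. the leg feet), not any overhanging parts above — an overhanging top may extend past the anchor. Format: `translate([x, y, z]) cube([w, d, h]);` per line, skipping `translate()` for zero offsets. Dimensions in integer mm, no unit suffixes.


translate([459, 339, 0]) cube([90, 90, 503]);
translate([459, 1441, 0]) cube([90, 90, 503]);
translate([2431, 339, 0]) cube([90, 90, 503]);
translate([2431, 1441, 0]) cube([90, 90, 503]);
translate([549, 339, 191]) cube([1882, 23, 183]);
translate([549, 1508, 191]) cube([1882, 23, 183]);
translate([459, 429, 191]) cube([23, 1012, 183]);
translate([2498, 429, 191]) cube([23, 1012, 183]);
translate([671, 339, 374]) cube([97, 1192, 17]);
translate([890, 339, 374]) cube([97, 1192, 17]);
translate([1109, 339, 374]) cube([97, 1192, 17]);
translate([1328, 339, 374]) cube([97, 1192, 17]);
translate([1547, 339, 374]) cube([97, 1192, 17]);
translate([1766, 339, 374]) cube([97, 1192, 17]);
translate([1985, 339, 374]) cube([97, 1192, 17]);
translate([2204, 339, 374]) cube([97, 1192, 17]);


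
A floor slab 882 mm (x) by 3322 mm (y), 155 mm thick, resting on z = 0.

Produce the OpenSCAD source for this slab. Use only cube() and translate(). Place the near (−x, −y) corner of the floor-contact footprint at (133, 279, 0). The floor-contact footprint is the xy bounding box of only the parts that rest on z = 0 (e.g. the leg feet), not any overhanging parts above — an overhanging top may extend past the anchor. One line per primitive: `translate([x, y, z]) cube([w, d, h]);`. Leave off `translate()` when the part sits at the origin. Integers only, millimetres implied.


translate([133, 279, 0]) cube([882, 3322, 155]);


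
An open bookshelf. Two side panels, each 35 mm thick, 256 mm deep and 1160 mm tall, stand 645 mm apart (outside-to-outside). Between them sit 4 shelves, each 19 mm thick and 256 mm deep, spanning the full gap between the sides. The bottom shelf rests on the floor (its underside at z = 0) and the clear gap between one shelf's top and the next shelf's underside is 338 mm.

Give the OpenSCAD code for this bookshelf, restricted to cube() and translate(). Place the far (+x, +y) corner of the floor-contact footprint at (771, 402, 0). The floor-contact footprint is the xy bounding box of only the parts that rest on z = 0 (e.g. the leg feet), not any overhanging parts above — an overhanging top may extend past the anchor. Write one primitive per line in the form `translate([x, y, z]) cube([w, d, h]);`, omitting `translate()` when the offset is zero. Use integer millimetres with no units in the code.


translate([126, 146, 0]) cube([35, 256, 1160]);
translate([736, 146, 0]) cube([35, 256, 1160]);
translate([161, 146, 0]) cube([575, 256, 19]);
translate([161, 146, 357]) cube([575, 256, 19]);
translate([161, 146, 714]) cube([575, 256, 19]);
translate([161, 146, 1071]) cube([575, 256, 19]);


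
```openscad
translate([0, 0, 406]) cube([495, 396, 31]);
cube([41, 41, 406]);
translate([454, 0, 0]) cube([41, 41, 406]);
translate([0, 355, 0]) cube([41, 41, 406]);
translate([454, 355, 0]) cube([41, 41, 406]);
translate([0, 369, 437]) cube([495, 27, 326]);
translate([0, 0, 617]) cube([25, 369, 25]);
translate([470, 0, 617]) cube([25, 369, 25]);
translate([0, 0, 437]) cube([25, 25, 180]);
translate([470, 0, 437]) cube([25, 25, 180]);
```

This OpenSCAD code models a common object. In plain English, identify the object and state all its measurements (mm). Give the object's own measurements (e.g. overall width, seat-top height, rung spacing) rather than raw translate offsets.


A chair. The seat is a 495×396×31 mm slab with its top at z = 437 mm, on four 41×41 mm corner legs (flush with the seat edges, standing on z = 0). A flat backrest 27 mm thick, 326 mm tall, spans the full seat width and rises from the seat top along its +y edge, rear face flush with the rear of the seat. Two armrests of 25×25 mm section run along each side from the seat's front edge to the front of the backrest, top faces 205 mm above the seat top and outer faces flush with the seat's x-edges; a 25×25 mm post under the front of each armrest stands on the seat at the front corner.


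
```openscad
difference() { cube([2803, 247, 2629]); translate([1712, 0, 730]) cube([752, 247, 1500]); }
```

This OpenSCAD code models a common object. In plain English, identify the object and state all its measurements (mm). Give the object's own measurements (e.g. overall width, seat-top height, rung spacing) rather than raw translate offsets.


A wall 2803 mm long (x), 247 mm thick (y), 2629 mm tall, with a rectangular window opening cut through it. The opening is 752 mm wide and 1500 mm tall; its sill is at z = 730 mm and its near (−x) edge is 1712 mm from the wall's −x end. The opening passes through the full wall thickness.


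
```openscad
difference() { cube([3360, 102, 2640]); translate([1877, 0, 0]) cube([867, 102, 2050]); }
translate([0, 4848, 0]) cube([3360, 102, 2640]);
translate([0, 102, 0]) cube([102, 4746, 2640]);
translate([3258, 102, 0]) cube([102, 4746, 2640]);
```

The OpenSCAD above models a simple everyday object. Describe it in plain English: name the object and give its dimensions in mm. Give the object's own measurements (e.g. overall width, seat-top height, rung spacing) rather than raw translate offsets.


A single room: four walls, each 2640 mm tall and 102 mm thick, enclosing an outside footprint 3360×4950 mm (x × y), no floor or roof. The front and back walls (−y and +y sides) run the full x-width; the side walls fit between their inner faces. A door opening 867 mm wide and 2050 mm tall is cut through the front wall from the floor up, its −x edge 1877 mm from the wall's −x end.


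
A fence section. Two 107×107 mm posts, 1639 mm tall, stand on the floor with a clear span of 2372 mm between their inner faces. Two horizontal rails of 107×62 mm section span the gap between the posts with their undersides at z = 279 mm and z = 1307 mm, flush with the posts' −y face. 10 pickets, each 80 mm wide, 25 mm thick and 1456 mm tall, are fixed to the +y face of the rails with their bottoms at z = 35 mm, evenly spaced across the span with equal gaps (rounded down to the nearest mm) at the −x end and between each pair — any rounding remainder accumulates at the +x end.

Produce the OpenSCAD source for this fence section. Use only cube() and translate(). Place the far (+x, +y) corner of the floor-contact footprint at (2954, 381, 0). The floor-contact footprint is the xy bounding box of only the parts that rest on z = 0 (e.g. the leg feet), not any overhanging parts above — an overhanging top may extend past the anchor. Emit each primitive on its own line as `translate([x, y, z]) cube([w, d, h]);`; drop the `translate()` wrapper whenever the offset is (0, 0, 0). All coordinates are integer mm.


translate([368, 274, 0]) cube([107, 107, 1639]);
translate([2847, 274, 0]) cube([107, 107, 1639]);
translate([475, 274, 279]) cube([2372, 107, 62]);
translate([475, 274, 1307]) cube([2372, 107, 62]);
translate([617, 381, 35]) cube([80, 25, 1456]);
translate([839, 381, 35]) cube([80, 25, 1456]);
translate([1061, 381, 35]) cube([80, 25, 1456]);
translate([1283, 381, 35]) cube([80, 25, 1456]);
translate([1505, 381, 35]) cube([80, 25, 1456]);
translate([1727, 381, 35]) cube([80, 25, 1456]);
translate([1949, 381, 35]) cube([80, 25, 1456]);
translate([2171, 381, 35]) cube([80, 25, 1456]);
translate([2393, 381, 35]) cube([80, 25, 1456]);
translate([2615, 381, 35]) cube([80, 25, 1456]);


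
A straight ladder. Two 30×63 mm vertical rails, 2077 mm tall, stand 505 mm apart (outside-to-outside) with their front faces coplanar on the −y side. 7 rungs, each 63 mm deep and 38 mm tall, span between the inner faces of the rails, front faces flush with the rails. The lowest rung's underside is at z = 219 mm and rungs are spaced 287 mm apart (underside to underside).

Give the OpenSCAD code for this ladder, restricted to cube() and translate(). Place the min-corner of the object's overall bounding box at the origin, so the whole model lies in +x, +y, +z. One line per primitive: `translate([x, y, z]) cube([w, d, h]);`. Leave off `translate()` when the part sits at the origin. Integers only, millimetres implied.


cube([30, 63, 2077]);
translate([475, 0, 0]) cube([30, 63, 2077]);
translate([30, 0, 219]) cube([445, 63, 38]);
translate([30, 0, 506]) cube([445, 63, 38]);
translate([30, 0, 793]) cube([445, 63, 38]);
translate([30, 0, 1080]) cube([445, 63, 38]);
translate([30, 0, 1367]) cube([445, 63, 38]);
translate([30, 0, 1654]) cube([445, 63, 38]);
translate([30, 0, 1941]) cube([445, 63, 38]);


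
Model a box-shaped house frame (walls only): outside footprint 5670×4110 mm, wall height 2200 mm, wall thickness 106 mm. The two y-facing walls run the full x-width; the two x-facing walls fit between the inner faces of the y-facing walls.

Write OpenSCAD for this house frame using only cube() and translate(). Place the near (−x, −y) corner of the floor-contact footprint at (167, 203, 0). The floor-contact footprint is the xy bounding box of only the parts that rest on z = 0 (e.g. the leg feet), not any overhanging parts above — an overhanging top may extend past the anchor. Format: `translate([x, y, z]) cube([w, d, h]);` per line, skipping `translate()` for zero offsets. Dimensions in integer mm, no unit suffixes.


translate([167, 203, 0]) cube([5670, 106, 2200]);
translate([167, 4207, 0]) cube([5670, 106, 2200]);
translate([167, 309, 0]) cube([106, 3898, 2200]);
translate([5731, 309, 0]) cube([106, 3898, 2200]);


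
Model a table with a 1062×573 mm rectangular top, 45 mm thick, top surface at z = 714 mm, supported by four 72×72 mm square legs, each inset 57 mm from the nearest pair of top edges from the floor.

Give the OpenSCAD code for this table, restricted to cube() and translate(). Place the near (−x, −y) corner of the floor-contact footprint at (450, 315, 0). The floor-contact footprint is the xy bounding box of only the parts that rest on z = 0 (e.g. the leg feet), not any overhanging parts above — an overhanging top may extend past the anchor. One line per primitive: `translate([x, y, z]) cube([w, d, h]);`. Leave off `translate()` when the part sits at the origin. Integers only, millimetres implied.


translate([393, 258, 669]) cube([1062, 573, 45]);
translate([450, 315, 0]) cube([72, 72, 669]);
translate([1326, 315, 0]) cube([72, 72, 669]);
translate([450, 702, 0]) cube([72, 72, 669]);
translate([1326, 702, 0]) cube([72, 72, 669]);


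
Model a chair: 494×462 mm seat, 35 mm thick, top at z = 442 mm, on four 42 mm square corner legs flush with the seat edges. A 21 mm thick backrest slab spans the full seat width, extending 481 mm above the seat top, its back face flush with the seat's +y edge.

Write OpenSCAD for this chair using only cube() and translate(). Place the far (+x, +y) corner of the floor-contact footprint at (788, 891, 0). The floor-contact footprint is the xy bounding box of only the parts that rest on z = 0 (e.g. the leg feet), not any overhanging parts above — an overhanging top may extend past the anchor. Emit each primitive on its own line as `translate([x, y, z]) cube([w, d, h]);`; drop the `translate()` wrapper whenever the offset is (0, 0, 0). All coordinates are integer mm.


translate([294, 429, 407]) cube([494, 462, 35]);
translate([294, 429, 0]) cube([42, 42, 407]);
translate([746, 429, 0]) cube([42, 42, 407]);
translate([294, 849, 0]) cube([42, 42, 407]);
translate([746, 849, 0]) cube([42, 42, 407]);
translate([294, 870, 442]) cube([494, 21, 481]);


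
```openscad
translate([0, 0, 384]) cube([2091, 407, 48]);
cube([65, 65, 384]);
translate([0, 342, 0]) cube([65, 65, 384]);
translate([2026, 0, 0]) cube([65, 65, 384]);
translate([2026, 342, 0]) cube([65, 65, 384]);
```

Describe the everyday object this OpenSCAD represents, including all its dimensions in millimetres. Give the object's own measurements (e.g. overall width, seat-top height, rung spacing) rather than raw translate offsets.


A bench: a 2091×407 mm seat slab, 48 mm thick, top at z = 432 mm, on four 65×65 mm square legs flush with the seat corners and standing on z = 0.


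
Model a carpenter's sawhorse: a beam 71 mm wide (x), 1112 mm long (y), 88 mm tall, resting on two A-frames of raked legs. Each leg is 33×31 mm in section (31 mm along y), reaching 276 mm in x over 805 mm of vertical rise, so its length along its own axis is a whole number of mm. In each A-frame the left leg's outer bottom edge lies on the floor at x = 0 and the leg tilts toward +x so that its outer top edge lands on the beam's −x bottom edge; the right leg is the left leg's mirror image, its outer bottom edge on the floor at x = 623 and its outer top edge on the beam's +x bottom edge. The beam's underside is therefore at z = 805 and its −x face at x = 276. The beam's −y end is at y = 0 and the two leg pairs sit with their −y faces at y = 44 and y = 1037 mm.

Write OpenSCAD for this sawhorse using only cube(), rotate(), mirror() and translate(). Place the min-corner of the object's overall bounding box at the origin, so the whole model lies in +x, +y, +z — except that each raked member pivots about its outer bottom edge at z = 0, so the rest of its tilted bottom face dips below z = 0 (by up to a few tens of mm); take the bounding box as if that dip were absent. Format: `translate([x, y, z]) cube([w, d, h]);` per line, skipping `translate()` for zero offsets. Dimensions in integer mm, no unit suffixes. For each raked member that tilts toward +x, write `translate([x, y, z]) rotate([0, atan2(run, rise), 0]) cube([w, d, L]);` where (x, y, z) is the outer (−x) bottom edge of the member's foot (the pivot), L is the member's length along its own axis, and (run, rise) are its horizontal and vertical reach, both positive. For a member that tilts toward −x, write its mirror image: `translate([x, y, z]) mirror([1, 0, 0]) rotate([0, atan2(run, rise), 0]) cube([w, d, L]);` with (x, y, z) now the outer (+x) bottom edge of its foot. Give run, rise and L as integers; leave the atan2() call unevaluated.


translate([276, 0, 805]) cube([71, 1112, 88]);
translate([0, 44, 0]) rotate([0, atan2(276, 805), 0]) cube([33, 31, 851]);
translate([623, 44, 0]) mirror([1, 0, 0]) rotate([0, atan2(276, 805), 0]) cube([33, 31, 851]);
translate([0, 1037, 0]) rotate([0, atan2(276, 805), 0]) cube([33, 31, 851]);
translate([623, 1037, 0]) mirror([1, 0, 0]) rotate([0, atan2(276, 805), 0]) cube([33, 31, 851]);


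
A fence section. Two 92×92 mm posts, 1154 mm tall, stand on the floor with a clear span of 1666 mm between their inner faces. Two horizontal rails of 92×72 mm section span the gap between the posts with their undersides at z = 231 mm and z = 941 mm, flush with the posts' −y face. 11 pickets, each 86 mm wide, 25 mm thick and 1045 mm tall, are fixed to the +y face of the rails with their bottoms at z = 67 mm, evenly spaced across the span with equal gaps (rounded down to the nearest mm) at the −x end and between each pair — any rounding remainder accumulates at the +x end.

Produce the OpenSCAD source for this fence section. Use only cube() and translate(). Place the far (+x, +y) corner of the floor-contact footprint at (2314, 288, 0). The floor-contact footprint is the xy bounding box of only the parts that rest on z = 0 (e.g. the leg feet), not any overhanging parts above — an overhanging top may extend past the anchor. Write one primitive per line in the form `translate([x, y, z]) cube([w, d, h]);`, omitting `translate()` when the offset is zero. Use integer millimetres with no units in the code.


translate([464, 196, 0]) cube([92, 92, 1154]);
translate([2222, 196, 0]) cube([92, 92, 1154]);
translate([556, 196, 231]) cube([1666, 92, 72]);
translate([556, 196, 941]) cube([1666, 92, 72]);
translate([616, 288, 67]) cube([86, 25, 1045]);
translate([762, 288, 67]) cube([86, 25, 1045]);
translate([908, 288, 67]) cube([86, 25, 1045]);
translate([1054, 288, 67]) cube([86, 25, 1045]);
translate([1200, 288, 67]) cube([86, 25, 1045]);
translate([1346, 288, 67]) cube([86, 25, 1045]);
translate([1492, 288, 67]) cube([86, 25, 1045]);
translate([1638, 288, 67]) cube([86, 25, 1045]);
translate([1784, 288, 67]) cube([86, 25, 1045]);
translate([1930, 288, 67]) cube([86, 25, 1045]);
translate([2076, 288, 67]) cube([86, 25, 1045]);


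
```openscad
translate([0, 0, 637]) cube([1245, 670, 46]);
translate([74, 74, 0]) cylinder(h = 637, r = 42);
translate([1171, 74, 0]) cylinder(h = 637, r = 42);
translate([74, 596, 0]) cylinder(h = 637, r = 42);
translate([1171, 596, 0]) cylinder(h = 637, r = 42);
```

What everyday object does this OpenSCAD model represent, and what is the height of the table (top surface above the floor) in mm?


A table. The table height is 683 mm.

A 1245×670×46 slab sits at z = 637 on four Ø84 mm round legs — a table. The top surface is at 637 + 46 = 683 mm.


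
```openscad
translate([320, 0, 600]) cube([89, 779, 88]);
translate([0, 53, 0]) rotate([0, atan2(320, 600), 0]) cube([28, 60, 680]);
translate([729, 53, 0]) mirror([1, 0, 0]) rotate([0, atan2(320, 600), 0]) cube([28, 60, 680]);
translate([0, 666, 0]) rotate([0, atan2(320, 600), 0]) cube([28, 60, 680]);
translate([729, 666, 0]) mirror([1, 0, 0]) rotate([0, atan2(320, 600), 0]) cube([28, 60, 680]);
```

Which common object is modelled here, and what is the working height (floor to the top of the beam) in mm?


A sawhorse. The overall height is 688 mm.

A beam across two mirrored pairs of raked legs — a sawhorse. The beam's underside is at z = 600 (matching the legs' vertical rise in atan2(320, 600)) and the beam is 88 mm tall, so its top is at 600 + 88 = 688 mm. The raked legs top out at the beam's underside, so that is the highest point.


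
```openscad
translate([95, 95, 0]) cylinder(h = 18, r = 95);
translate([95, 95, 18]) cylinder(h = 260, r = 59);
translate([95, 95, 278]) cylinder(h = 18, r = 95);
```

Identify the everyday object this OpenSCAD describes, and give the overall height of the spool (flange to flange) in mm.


A spool. The overall height is 296 mm.

Three coaxial cylinders, large–small–large — a spool. Two 18 mm flanges and a 260 mm core give 18 + 260 + 18 = 296 mm.


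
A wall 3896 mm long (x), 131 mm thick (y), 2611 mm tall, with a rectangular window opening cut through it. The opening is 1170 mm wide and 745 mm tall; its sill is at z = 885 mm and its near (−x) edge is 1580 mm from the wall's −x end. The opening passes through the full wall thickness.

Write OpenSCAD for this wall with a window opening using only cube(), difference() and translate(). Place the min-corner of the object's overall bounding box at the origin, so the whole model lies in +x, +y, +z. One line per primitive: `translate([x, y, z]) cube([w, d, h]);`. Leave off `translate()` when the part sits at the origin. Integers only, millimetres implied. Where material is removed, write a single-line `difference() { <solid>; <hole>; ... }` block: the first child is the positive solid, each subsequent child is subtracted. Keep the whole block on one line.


difference() { cube([3896, 131, 2611]); translate([1580, 0, 885]) cube([1170, 131, 745]); }


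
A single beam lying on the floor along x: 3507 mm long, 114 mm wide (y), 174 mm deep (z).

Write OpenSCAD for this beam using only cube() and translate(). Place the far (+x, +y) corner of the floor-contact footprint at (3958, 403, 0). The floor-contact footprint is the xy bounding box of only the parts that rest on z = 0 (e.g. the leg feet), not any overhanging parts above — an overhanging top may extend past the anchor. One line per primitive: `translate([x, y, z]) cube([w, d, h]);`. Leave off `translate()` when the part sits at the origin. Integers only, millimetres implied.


translate([451, 289, 0]) cube([3507, 114, 174]);


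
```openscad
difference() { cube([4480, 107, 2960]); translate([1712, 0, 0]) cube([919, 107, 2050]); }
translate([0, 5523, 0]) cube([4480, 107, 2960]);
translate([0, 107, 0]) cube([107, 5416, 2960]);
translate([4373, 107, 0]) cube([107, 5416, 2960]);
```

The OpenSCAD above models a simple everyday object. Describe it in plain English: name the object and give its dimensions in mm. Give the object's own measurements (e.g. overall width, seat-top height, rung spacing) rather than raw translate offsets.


A single room: four walls, each 2960 mm tall and 107 mm thick, enclosing an outside footprint 4480×5630 mm (x × y), no floor or roof. The front and back walls (−y and +y sides) run the full x-width; the side walls fit between their inner faces. A door opening 919 mm wide and 2050 mm tall is cut through the front wall from the floor up, its −x edge 1712 mm from the wall's −x end.


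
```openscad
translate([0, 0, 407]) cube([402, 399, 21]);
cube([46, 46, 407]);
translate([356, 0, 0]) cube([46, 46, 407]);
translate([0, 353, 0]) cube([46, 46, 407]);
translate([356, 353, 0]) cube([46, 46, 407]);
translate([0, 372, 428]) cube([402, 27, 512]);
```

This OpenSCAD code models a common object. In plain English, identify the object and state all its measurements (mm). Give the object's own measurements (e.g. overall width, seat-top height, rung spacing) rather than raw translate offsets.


A chair. The seat is a 402×399×21 mm slab with its top at z = 428 mm, on four 46×46 mm corner legs (flush with the seat edges, standing on z = 0). A flat backrest 27 mm thick, 512 mm tall, spans the full seat width and rises from the seat top along its +y edge, rear face flush with the rear of the seat.


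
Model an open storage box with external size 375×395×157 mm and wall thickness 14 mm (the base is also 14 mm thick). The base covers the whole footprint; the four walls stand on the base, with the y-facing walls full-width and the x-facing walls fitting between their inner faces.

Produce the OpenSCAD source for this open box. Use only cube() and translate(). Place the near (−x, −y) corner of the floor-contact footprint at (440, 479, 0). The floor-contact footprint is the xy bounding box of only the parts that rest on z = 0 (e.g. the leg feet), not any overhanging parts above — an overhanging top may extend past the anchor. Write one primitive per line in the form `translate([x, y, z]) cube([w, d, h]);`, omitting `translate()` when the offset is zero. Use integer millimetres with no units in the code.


translate([440, 479, 0]) cube([375, 395, 14]);
translate([440, 479, 14]) cube([375, 14, 143]);
translate([440, 860, 14]) cube([375, 14, 143]);
translate([440, 493, 14]) cube([14, 367, 143]);
translate([801, 493, 14]) cube([14, 367, 143]);


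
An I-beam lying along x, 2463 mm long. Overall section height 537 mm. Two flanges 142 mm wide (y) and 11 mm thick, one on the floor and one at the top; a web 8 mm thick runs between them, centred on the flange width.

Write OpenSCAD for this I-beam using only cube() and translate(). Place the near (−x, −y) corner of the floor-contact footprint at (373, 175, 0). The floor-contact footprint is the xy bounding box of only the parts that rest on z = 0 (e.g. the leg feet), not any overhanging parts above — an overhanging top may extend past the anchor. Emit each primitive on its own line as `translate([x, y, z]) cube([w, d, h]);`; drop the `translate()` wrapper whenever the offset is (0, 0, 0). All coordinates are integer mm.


translate([373, 175, 0]) cube([2463, 142, 11]);
translate([373, 242, 11]) cube([2463, 8, 515]);
translate([373, 175, 526]) cube([2463, 142, 11]);
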